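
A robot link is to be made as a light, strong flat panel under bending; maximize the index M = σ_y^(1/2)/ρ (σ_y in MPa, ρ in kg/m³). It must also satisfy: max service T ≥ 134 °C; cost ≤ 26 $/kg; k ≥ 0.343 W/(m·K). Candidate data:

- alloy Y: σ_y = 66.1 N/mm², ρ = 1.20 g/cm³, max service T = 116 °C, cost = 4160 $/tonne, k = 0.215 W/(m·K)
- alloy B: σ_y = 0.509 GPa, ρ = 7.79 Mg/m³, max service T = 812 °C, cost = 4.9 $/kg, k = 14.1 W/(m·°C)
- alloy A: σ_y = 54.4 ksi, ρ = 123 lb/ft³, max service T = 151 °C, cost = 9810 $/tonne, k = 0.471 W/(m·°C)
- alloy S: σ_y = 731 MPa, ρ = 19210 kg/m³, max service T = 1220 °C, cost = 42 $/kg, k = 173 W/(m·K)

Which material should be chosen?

Screen on constraints: max service T ≥ 134 °C; cost ≤ 26 $/kg; k ≥ 0.343 W/(m·K). Survivors: alloy B, alloy A.
Putting every candidate on a common basis:
  alloy B: σ_y = 509.0 MPa, ρ = 7790 kg/m³
  alloy A: σ_y = 375.1 MPa, ρ = 1970 kg/m³
  alloy A: M = 9.83×10⁻³
  alloy B: M = 2.90×10⁻³
Highest index: alloy A.

alloy A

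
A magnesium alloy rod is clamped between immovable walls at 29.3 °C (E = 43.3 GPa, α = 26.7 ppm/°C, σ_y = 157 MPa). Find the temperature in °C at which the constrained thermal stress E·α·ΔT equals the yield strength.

165 °C

E·α·ΔT = 157.0 MPa ⇒ ΔT = 157.0 / (43.30×10³ × 26.7×10⁻⁶) = 135.8 K.
T = 29.3 + 135.8 = 165.1 °C.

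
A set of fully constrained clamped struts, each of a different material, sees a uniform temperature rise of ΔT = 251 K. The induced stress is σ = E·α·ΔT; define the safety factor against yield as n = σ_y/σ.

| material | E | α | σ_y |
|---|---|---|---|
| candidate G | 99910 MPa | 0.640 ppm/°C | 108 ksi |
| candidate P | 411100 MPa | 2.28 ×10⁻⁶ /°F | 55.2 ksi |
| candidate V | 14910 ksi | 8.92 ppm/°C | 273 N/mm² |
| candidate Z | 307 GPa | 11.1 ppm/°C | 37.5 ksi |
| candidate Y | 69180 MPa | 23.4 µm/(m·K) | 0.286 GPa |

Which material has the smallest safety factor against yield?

candidate Z

Converting E to GPa, α to ×10⁻⁶/K, σ_y to MPa, then σ and n for each:
  candidate G: E = 99.91, α = 0.640, σ_y = 744.6 → σ = 16.0 MPa, n = 46.4
  candidate P: E = 411.1, α = 4.10, σ_y = 380.6 → σ = 423 MPa, n = 0.899
  candidate V: E = 102.8, α = 8.92, σ_y = 273.0 → σ = 230 MPa, n = 1.19
  candidate Z: E = 307.0, α = 11.1, σ_y = 258.6 → σ = 855 MPa, n = 0.302
  candidate Y: E = 69.18, α = 23.4, σ_y = 286.0 → σ = 406 MPa, n = 0.704
Smallest n: candidate Z with n = 0.302.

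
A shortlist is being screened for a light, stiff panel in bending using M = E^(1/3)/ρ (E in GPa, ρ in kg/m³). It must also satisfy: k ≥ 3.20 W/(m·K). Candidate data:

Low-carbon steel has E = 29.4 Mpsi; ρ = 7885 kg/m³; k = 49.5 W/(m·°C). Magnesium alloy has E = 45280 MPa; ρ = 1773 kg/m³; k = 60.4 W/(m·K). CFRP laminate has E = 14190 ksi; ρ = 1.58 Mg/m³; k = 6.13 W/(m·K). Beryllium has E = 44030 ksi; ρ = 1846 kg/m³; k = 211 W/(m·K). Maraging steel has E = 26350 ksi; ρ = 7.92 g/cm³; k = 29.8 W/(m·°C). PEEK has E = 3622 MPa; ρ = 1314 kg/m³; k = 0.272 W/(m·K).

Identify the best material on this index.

beryllium

Screen on constraints: k ≥ 3.20 W/(m·K). Survivors: low-carbon steel, magnesium alloy, CFRP laminate, beryllium, maraging steel.
Putting every candidate on a common basis:
  low-carbon steel: E = 202.7 GPa, ρ = 7885 kg/m³
  magnesium alloy: E = 45.28 GPa, ρ = 1773 kg/m³
  CFRP laminate: E = 97.84 GPa, ρ = 1580 kg/m³
  beryllium: E = 303.6 GPa, ρ = 1846 kg/m³
  maraging steel: E = 181.7 GPa, ρ = 7920 kg/m³
  beryllium: M = 3.64×10⁻³
  CFRP laminate: M = 2.92×10⁻³
  magnesium alloy: M = 2.01×10⁻³
  low-carbon steel: M = 0.745×10⁻³
  maraging steel: M = 0.715×10⁻³
The maximum is for beryllium.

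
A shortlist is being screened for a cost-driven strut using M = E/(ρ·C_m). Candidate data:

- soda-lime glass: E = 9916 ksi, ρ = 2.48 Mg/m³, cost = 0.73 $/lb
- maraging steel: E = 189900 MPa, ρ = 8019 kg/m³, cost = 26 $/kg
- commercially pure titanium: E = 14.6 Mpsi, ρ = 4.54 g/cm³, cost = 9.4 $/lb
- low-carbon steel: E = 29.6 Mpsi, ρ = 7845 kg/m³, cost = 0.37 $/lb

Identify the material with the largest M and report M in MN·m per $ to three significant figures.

Normalizing units and computing the index:
  soda-lime glass: E = 68.37 GPa, ρ = 2480 kg/m³, cost = 1.609 $/kg
  maraging steel: E = 189.9 GPa, ρ = 8019 kg/m³, cost = 26.00 $/kg
  commercially pure titanium: E = 100.7 GPa, ρ = 4540 kg/m³, cost = 20.72 $/kg
  low-carbon steel: E = 204.1 GPa, ρ = 7845 kg/m³, cost = 0.8157 $/kg
  low-carbon steel: M = 31.9 MN·m per $
  soda-lime glass: M = 17.1 MN·m per $
  commercially pure titanium: M = 1.07 MN·m per $
  maraging steel: M = 0.911 MN·m per $
Highest index: low-carbon steel.

low-carbon steel, M = 31.9 MN·m per $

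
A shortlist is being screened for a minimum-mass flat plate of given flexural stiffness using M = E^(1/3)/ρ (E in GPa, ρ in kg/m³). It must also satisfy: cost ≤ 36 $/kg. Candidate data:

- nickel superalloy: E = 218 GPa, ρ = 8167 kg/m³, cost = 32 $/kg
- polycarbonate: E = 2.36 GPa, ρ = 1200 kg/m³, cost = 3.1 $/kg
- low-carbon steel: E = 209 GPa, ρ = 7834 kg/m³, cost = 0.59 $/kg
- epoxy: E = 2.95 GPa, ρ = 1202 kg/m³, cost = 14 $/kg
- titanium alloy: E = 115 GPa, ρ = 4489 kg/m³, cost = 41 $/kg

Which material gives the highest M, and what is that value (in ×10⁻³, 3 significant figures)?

epoxy, M = 1.19×10⁻³

Screen on constraints: cost ≤ 36 $/kg. Survivors: nickel superalloy, polycarbonate, low-carbon steel, epoxy.
Evaluate M for each candidate:
  epoxy: M = 1.19×10⁻³
  polycarbonate: M = 1.11×10⁻³
  low-carbon steel: M = 0.758×10⁻³
  nickel superalloy: M = 0.737×10⁻³
The maximum is for epoxy.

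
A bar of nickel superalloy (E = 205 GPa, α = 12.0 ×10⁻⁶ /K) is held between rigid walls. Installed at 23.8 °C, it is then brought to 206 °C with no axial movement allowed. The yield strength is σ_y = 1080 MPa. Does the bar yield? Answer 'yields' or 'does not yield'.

ΔT = 182.2 K. Constrained thermal stress σ = E·α·ΔT = 205.0×10³ MPa × 12.0×10⁻⁶ × 182.2 = 448 MPa (compressive).
Compare to σ_y = 1080 MPa: σ < σ_y, so it does not yield.

does not yield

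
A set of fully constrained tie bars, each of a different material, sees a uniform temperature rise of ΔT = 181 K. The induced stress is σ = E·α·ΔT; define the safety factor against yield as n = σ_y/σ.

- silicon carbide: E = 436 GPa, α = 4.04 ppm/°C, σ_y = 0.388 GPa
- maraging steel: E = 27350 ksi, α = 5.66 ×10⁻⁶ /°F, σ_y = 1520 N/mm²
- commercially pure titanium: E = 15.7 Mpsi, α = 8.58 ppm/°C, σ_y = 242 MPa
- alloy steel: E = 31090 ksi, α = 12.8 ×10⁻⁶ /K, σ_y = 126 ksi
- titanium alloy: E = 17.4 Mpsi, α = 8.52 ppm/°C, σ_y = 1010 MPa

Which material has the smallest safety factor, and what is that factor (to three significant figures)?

In consistent units (E in GPa, α in ×10⁻⁶/K, σ_y in MPa):
  silicon carbide: E = 436.0, α = 4.04, σ_y = 388.0 → σ = 319 MPa, n = 1.22
  maraging steel: E = 188.6, α = 10.2, σ_y = 1520 → σ = 348 MPa, n = 4.37
  commercially pure titanium: E = 108.2, α = 8.58, σ_y = 242.0 → σ = 168 MPa, n = 1.44
  alloy steel: E = 214.4, α = 12.8, σ_y = 868.7 → σ = 497 MPa, n = 1.75
  titanium alloy: E = 120.0, α = 8.52, σ_y = 1010 → σ = 185 MPa, n = 5.46
Silicon carbide has the lowest safety factor, n = 1.22.

silicon carbide, n = 1.22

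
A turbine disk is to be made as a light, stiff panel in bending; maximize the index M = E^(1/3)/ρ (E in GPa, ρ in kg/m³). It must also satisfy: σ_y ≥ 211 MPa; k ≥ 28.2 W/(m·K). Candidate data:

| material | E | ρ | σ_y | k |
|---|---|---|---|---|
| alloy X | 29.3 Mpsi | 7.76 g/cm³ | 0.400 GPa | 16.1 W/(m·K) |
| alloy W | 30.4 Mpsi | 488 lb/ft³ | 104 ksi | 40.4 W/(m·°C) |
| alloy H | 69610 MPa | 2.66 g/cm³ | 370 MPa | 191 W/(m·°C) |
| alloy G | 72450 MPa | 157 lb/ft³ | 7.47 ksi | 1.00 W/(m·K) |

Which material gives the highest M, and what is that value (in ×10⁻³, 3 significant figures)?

Screen on constraints: σ_y ≥ 211 MPa; k ≥ 28.2 W/(m·K). Survivors: alloy W, alloy H.
Putting every candidate on a common basis:
  alloy W: E = 209.6 GPa, ρ = 7817 kg/m³
  alloy H: E = 69.61 GPa, ρ = 2660 kg/m³
  alloy H: M = 1.55×10⁻³
  alloy W: M = 0.760×10⁻³
Highest index: alloy H.

alloy H, M = 1.55×10⁻³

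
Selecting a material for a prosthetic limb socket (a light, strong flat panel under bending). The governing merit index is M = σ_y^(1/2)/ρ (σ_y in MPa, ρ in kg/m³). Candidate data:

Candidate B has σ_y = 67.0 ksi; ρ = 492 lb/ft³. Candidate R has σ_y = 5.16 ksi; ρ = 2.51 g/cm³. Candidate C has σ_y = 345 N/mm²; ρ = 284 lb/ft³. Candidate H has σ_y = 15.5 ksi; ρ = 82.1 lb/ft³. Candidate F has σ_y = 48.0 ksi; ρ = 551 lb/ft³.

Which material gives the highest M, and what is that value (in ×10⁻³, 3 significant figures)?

candidate H, M = 7.86×10⁻³

Putting every candidate on a common basis:
  candidate B: σ_y = 461.9 MPa, ρ = 7881 kg/m³
  candidate R: σ_y = 35.58 MPa, ρ = 2510 kg/m³
  candidate C: σ_y = 345.0 MPa, ρ = 4549 kg/m³
  candidate H: σ_y = 106.9 MPa, ρ = 1315 kg/m³
  candidate F: σ_y = 330.9 MPa, ρ = 8826 kg/m³
  candidate H: M = 7.86×10⁻³
  candidate C: M = 4.08×10⁻³
  candidate B: M = 2.73×10⁻³
  candidate R: M = 2.38×10⁻³
  candidate F: M = 2.06×10⁻³
The maximum is for candidate H.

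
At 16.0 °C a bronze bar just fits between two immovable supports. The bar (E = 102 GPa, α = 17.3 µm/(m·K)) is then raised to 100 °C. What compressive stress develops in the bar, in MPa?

148 MPa

ΔT = 84.00 K. Constrained thermal stress σ = E·α·ΔT = 102.0×10³ MPa × 17.3×10⁻⁶ × 84.00 = 148 MPa (compressive).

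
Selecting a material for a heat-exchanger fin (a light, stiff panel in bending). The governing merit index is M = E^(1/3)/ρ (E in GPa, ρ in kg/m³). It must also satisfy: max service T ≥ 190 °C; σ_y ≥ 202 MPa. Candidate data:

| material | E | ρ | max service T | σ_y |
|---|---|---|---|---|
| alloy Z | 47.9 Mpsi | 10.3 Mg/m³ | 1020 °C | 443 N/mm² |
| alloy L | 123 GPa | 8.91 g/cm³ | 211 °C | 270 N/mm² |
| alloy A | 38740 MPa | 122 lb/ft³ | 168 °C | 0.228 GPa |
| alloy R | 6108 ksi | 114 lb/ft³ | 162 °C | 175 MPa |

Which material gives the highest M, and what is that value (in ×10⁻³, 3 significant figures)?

Screen on constraints: max service T ≥ 190 °C; σ_y ≥ 202 MPa. Survivors: alloy Z, alloy L.
In SI units:
  alloy Z: E = 330.3 GPa, ρ = 10300 kg/m³
  alloy L: E = 123.0 GPa, ρ = 8910 kg/m³
  alloy Z: M = 0.671×10⁻³
  alloy L: M = 0.558×10⁻³
Highest index: alloy Z.

alloy Z, M = 0.671×10⁻³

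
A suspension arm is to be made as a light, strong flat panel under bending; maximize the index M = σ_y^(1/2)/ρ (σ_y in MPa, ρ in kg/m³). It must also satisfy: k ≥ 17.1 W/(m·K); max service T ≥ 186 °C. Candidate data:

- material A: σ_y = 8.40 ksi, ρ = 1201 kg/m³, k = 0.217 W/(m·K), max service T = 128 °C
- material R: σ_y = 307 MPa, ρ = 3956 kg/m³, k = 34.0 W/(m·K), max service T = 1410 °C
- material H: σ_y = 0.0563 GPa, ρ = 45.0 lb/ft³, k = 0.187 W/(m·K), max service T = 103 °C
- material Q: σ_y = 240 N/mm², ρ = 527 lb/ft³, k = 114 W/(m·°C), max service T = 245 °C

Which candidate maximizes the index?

Screen on constraints: k ≥ 17.1 W/(m·K); max service T ≥ 186 °C. Survivors: material R, material Q.
Convert each candidate to consistent units, then evaluate M:
  material R: σ_y = 307.0 MPa, ρ = 3956 kg/m³
  material Q: σ_y = 240.0 MPa, ρ = 8442 kg/m³
  material R: M = 4.43×10⁻³
  material Q: M = 1.84×10⁻³
Material R has the largest M.

material R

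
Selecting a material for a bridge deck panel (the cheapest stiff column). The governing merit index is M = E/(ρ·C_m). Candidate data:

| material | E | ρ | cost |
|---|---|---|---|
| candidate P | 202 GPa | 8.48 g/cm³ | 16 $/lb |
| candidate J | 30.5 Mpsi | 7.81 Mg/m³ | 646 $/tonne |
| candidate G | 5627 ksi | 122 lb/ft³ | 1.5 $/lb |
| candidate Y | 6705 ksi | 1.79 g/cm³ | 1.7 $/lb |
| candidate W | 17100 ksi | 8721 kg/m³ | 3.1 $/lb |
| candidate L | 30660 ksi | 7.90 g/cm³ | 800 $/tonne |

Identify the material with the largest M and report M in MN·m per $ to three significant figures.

After converting to SI:
  candidate P: E = 202.0 GPa, ρ = 8480 kg/m³, cost = 35.27 $/kg
  candidate J: E = 210.3 GPa, ρ = 7810 kg/m³, cost = 0.6460 $/kg
  candidate G: E = 38.80 GPa, ρ = 1954 kg/m³, cost = 3.307 $/kg
  candidate Y: E = 46.23 GPa, ρ = 1790 kg/m³, cost = 3.748 $/kg
  candidate W: E = 117.9 GPa, ρ = 8721 kg/m³, cost = 6.834 $/kg
  candidate L: E = 211.4 GPa, ρ = 7900 kg/m³, cost = 0.8000 $/kg
  candidate J: M = 41.7 MN·m per $
  candidate L: M = 33.4 MN·m per $
  candidate Y: M = 6.89 MN·m per $
  candidate G: M = 6.00 MN·m per $
  candidate W: M = 1.98 MN·m per $
  candidate P: M = 0.675 MN·m per $
Candidate J ranks first.

candidate J, M = 41.7 MN·m per $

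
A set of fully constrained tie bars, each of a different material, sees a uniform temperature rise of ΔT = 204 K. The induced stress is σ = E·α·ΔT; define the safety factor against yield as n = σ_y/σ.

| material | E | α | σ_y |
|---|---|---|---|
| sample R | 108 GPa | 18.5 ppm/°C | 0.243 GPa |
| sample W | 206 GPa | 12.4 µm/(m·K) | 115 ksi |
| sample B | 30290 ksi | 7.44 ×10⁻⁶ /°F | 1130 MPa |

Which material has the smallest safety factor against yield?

sample R

With everything in SI (GPa, ×10⁻⁶/K, MPa):
  sample R: E = 108.0, α = 18.5, σ_y = 243.0 → σ = 408 MPa, n = 0.596
  sample W: E = 206.0, α = 12.4, σ_y = 792.9 → σ = 521 MPa, n = 1.52
  sample B: E = 208.8, α = 13.4, σ_y = 1130 → σ = 571 MPa, n = 1.98
The minimum is sample R at n = 0.596.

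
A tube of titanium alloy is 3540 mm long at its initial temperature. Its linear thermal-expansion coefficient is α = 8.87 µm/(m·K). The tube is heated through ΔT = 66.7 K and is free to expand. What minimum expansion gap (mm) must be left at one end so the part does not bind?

2.09 mm

ΔL = α·L₀·ΔT = 8.87×10⁻⁶ × 3540 mm × 66.70 K = 2.09 mm.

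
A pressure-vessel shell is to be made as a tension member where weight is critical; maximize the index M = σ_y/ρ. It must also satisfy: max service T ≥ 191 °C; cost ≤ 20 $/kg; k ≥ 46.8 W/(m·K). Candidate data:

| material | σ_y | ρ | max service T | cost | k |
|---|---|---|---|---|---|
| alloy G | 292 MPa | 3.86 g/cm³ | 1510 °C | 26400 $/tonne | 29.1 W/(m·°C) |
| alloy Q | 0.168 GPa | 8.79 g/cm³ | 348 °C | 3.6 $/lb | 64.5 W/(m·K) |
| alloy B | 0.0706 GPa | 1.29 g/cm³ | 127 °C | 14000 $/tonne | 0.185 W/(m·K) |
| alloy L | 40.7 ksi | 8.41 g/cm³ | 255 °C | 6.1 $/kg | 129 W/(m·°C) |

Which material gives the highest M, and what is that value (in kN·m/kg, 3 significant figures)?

alloy L, M = 33.4 kN·m/kg

Screen on constraints: max service T ≥ 191 °C; cost ≤ 20 $/kg; k ≥ 46.8 W/(m·K). Survivors: alloy Q, alloy L.
In SI units:
  alloy Q: σ_y = 168.0 MPa, ρ = 8790 kg/m³
  alloy L: σ_y = 280.6 MPa, ρ = 8410 kg/m³
  alloy L: M = 33.4 kN·m/kg
  alloy Q: M = 19.1 kN·m/kg
Alloy L has the largest M.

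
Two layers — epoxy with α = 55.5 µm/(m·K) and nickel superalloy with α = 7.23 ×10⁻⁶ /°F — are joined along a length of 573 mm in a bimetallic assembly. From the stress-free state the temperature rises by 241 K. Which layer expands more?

nickel superalloy: α = 7.23×10⁻⁶/°F × 9/5 = 13.0×10⁻⁶/K.
α(epoxy) = 55.5×10⁻⁶/K vs α(nickel superalloy) = 13.0×10⁻⁶/K.
Higher α expands more for the same ΔT: epoxy.

epoxy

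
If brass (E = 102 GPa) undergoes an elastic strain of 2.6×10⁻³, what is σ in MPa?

265 MPa

σ = E·ε = 102000 MPa × 2.6×10⁻³ = 265 MPa.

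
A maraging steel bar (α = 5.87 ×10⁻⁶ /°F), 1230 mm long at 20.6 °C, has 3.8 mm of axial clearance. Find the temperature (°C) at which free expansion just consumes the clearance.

313 °C

α = 5.87×10⁻⁶/°F × 9/5 = 10.6×10⁻⁶/K.
α·L₀·ΔT = 3.8 mm ⇒ ΔT = 3.8 / (10.6×10⁻⁶ × 1230.0) = 292.4 K.
T = 20.6 + 292.4 = 313.0 °C.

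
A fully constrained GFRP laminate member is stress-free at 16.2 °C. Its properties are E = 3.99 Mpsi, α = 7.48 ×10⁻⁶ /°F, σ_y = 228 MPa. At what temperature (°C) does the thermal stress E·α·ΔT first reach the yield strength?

E = 3.99 Mpsi = 27.51 GPa.
α = 7.48×10⁻⁶/°F × 9/5 = 13.5×10⁻⁶/K.
E·α·ΔT = 228.0 MPa ⇒ ΔT = 228.0 / (27.51×10³ × 13.5×10⁻⁶) = 615.6 K.
T = 16.2 + 615.6 = 631.8 °C.

632 °C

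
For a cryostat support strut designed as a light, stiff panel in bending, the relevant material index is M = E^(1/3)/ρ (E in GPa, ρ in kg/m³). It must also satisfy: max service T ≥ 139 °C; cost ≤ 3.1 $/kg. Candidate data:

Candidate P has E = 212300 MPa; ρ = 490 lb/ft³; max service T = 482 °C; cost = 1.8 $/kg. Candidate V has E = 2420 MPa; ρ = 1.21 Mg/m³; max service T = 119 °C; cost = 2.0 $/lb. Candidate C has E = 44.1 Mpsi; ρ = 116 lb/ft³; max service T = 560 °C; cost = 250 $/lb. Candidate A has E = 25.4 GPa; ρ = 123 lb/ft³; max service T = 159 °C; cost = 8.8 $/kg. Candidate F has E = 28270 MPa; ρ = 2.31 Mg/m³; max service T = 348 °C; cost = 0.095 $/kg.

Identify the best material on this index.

Screen on constraints: max service T ≥ 139 °C; cost ≤ 3.1 $/kg. Survivors: candidate P, candidate F.
Normalizing units and computing the index:
  candidate P: E = 212.3 GPa, ρ = 7849 kg/m³
  candidate F: E = 28.27 GPa, ρ = 2310 kg/m³
  candidate F: M = 1.32×10⁻³
  candidate P: M = 0.760×10⁻³
Candidate F ranks first.

candidate F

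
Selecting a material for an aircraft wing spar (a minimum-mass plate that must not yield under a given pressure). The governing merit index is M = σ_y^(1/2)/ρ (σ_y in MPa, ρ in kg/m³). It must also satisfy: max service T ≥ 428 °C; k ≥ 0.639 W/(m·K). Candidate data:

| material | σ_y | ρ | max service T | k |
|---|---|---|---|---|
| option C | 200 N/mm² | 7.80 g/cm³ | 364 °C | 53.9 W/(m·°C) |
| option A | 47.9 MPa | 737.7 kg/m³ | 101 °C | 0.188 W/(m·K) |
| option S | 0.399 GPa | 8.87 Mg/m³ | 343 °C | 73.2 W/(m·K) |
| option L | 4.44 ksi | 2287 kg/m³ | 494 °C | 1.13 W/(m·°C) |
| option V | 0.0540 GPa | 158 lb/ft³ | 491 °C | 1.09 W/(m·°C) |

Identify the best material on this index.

Screen on constraints: max service T ≥ 428 °C; k ≥ 0.639 W/(m·K). Survivors: option L, option V.
After converting to SI:
  option L: σ_y = 30.61 MPa, ρ = 2287 kg/m³
  option V: σ_y = 54.00 MPa, ρ = 2531 kg/m³
  option V: M = 2.90×10⁻³
  option L: M = 2.42×10⁻³
Option V has the largest M.

option V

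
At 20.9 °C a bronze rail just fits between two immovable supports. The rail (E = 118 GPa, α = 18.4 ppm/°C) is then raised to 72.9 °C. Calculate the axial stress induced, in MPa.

ΔT = 52.00 K. Constrained thermal stress σ = E·α·ΔT = 118.0×10³ MPa × 18.4×10⁻⁶ × 52.00 = 113 MPa (compressive).

113 MPa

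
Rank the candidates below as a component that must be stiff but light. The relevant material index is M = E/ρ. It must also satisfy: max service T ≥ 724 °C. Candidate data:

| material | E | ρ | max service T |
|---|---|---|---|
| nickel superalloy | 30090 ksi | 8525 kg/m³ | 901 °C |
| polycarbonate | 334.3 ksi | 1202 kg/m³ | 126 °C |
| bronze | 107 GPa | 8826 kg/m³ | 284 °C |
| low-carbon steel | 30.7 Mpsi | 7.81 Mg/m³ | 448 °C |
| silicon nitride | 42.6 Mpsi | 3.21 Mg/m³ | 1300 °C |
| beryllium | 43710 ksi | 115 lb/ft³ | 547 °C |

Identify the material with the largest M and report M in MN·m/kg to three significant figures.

silicon nitride, M = 91.5 MN·m/kg

Screen on constraints: max service T ≥ 724 °C. Survivors: nickel superalloy, silicon nitride.
Convert each candidate to consistent units, then evaluate M:
  nickel superalloy: E = 207.5 GPa, ρ = 8525 kg/m³
  silicon nitride: E = 293.7 GPa, ρ = 3210 kg/m³
  silicon nitride: M = 91.5 MN·m/kg
  nickel superalloy: M = 24.3 MN·m/kg
The maximum is for silicon nitride.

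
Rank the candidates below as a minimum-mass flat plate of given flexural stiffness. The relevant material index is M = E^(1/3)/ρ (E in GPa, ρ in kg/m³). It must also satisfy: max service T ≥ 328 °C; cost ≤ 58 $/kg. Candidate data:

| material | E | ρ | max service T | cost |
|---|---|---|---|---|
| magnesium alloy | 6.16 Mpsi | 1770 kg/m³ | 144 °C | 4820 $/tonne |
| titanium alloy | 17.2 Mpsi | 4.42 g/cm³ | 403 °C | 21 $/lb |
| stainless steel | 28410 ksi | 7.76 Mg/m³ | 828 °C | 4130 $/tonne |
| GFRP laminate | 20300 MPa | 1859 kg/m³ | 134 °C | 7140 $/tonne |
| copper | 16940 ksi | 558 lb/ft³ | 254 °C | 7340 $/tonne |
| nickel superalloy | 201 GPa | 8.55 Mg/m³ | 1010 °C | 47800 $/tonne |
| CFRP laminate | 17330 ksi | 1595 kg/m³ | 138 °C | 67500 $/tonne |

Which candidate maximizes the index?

titanium alloy

Screen on constraints: max service T ≥ 328 °C; cost ≤ 58 $/kg. Survivors: titanium alloy, stainless steel, nickel superalloy.
Putting every candidate on a common basis:
  titanium alloy: E = 118.6 GPa, ρ = 4420 kg/m³
  stainless steel: E = 195.9 GPa, ρ = 7760 kg/m³
  nickel superalloy: E = 201.0 GPa, ρ = 8550 kg/m³
  titanium alloy: M = 1.11×10⁻³
  stainless steel: M = 0.748×10⁻³
  nickel superalloy: M = 0.685×10⁻³
Titanium alloy ranks first.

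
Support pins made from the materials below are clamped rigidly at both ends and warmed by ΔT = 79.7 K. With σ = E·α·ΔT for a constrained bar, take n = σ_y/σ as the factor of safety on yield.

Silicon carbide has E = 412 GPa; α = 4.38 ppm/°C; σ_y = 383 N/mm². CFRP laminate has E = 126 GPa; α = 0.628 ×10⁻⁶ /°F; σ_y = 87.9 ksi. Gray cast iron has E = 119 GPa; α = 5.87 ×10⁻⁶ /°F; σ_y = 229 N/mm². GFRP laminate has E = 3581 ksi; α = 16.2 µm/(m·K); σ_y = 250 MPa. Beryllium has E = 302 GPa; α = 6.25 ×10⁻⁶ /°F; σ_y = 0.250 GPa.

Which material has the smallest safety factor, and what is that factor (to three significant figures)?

In consistent units (E in GPa, α in ×10⁻⁶/K, σ_y in MPa):
  silicon carbide: E = 412.0, α = 4.38, σ_y = 383.0 → σ = 144 MPa, n = 2.66
  CFRP laminate: E = 126.0, α = 1.13, σ_y = 606.0 → σ = 11.4 MPa, n = 53.4
  gray cast iron: E = 119.0, α = 10.6, σ_y = 229.0 → σ = 100 MPa, n = 2.29
  GFRP laminate: E = 24.69, α = 16.2, σ_y = 250.0 → σ = 31.9 MPa, n = 7.84
  beryllium: E = 302.0, α = 11.2, σ_y = 250.0 → σ = 271 MPa, n = 0.923
Smallest n: beryllium with n = 0.923.

beryllium, n = 0.923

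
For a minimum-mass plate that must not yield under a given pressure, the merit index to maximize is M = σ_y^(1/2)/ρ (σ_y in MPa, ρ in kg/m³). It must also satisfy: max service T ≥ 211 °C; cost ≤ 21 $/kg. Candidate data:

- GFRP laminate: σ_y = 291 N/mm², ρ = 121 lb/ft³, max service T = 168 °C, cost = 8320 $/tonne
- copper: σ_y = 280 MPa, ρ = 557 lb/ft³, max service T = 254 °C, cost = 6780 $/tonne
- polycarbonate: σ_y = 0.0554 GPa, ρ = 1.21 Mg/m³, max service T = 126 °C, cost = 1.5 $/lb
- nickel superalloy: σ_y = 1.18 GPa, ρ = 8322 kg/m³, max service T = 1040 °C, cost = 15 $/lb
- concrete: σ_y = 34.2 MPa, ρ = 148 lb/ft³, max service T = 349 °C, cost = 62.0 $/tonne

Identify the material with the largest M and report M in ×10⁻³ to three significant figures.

Screen on constraints: max service T ≥ 211 °C; cost ≤ 21 $/kg. Survivors: copper, concrete.
In SI units:
  copper: σ_y = 280.0 MPa, ρ = 8922 kg/m³
  concrete: σ_y = 34.20 MPa, ρ = 2371 kg/m³
  concrete: M = 2.47×10⁻³
  copper: M = 1.88×10⁻³
Highest index: concrete.

concrete, M = 2.47×10⁻³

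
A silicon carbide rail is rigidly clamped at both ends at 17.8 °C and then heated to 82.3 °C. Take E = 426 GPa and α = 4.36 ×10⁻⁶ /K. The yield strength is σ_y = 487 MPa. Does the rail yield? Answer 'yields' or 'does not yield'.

does not yield

ΔT = 64.50 K. Constrained thermal stress σ = E·α·ΔT = 426.0×10³ MPa × 4.36×10⁻⁶ × 64.50 = 120 MPa (compressive).
Compare to σ_y = 487 MPa: σ < σ_y, so it does not yield.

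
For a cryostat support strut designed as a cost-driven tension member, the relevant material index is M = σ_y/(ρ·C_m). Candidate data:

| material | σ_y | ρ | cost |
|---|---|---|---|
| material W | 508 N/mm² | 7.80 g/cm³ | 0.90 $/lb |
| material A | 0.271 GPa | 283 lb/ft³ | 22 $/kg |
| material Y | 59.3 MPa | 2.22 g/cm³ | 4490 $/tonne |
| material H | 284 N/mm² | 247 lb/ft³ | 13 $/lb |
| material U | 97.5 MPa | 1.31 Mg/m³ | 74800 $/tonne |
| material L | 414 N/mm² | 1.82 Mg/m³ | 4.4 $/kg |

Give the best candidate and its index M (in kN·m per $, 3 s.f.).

In SI units:
  material W: σ_y = 508.0 MPa, ρ = 7800 kg/m³, cost = 1.984 $/kg
  material A: σ_y = 271.0 MPa, ρ = 4533 kg/m³, cost = 22.00 $/kg
  material Y: σ_y = 59.30 MPa, ρ = 2220 kg/m³, cost = 4.490 $/kg
  material H: σ_y = 284.0 MPa, ρ = 3957 kg/m³, cost = 28.66 $/kg
  material U: σ_y = 97.50 MPa, ρ = 1310 kg/m³, cost = 74.80 $/kg
  material L: σ_y = 414.0 MPa, ρ = 1820 kg/m³, cost = 4.400 $/kg
  material L: M = 51.7 kN·m per $
  material W: M = 32.8 kN·m per $
  material Y: M = 5.95 kN·m per $
  material A: M = 2.72 kN·m per $
  material H: M = 2.50 kN·m per $
  material U: M = 0.995 kN·m per $
Material L has the largest M.

material L, M = 51.7 kN·m per $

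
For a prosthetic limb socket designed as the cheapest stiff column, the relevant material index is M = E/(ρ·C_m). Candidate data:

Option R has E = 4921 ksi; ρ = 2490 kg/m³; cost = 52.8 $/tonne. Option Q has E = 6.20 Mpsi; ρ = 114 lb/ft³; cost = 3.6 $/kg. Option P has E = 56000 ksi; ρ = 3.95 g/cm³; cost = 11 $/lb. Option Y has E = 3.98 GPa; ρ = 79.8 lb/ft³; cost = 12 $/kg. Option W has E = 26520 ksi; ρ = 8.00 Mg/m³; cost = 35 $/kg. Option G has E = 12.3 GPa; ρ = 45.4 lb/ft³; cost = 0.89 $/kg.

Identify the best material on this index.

option R

Putting every candidate on a common basis:
  option R: E = 33.93 GPa, ρ = 2490 kg/m³, cost = 0.05280 $/kg
  option Q: E = 42.75 GPa, ρ = 1826 kg/m³, cost = 3.600 $/kg
  option P: E = 386.1 GPa, ρ = 3950 kg/m³, cost = 24.25 $/kg
  option Y: E = 3.980 GPa, ρ = 1278 kg/m³, cost = 12.00 $/kg
  option W: E = 182.8 GPa, ρ = 8000 kg/m³, cost = 35.00 $/kg
  option G: E = 12.30 GPa, ρ = 727.2 kg/m³, cost = 0.8900 $/kg
  option R: M = 258 MN·m per $
  option G: M = 19.0 MN·m per $
  option Q: M = 6.50 MN·m per $
  option P: M = 4.03 MN·m per $
  option W: M = 0.653 MN·m per $
  option Y: M = 0.259 MN·m per $
The maximum is for option R.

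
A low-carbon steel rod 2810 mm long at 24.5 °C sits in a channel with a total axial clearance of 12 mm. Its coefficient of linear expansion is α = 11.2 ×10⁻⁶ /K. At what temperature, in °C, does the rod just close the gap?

α·L₀·ΔT = 12.0 mm ⇒ ΔT = 12.0 / (11.2×10⁻⁶ × 2810.0) = 381.3 K.
T = 24.5 + 381.3 = 405.8 °C.

406 °C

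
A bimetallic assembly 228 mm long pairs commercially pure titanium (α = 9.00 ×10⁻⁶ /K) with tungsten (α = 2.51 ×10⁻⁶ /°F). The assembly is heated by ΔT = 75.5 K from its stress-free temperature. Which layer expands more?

tungsten: α = 2.51×10⁻⁶/°F × 9/5 = 4.52×10⁻⁶/K.
α(commercially pure titanium) = 9.00×10⁻⁶/K vs α(tungsten) = 4.52×10⁻⁶/K.
Higher α expands more for the same ΔT: commercially pure titanium.

commercially pure titanium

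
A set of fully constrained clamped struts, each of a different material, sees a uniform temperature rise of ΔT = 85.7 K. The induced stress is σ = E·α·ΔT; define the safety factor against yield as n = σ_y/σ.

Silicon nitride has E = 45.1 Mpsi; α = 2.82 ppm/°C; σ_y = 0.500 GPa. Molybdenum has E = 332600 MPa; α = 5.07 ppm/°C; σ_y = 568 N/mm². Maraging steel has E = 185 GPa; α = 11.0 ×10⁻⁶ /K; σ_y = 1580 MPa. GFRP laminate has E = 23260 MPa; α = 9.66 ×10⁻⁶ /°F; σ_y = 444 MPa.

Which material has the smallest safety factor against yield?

Converting E to GPa, α to ×10⁻⁶/K, σ_y to MPa, then σ and n for each:
  silicon nitride: E = 311.0, α = 2.82, σ_y = 500.0 → σ = 75.1 MPa, n = 6.65
  molybdenum: E = 332.6, α = 5.07, σ_y = 568.0 → σ = 145 MPa, n = 3.93
  maraging steel: E = 185.0, α = 11.0, σ_y = 1580 → σ = 174 MPa, n = 9.06
  GFRP laminate: E = 23.26, α = 17.4, σ_y = 444.0 → σ = 34.7 MPa, n = 12.8
Smallest n: molybdenum with n = 3.93.

molybdenum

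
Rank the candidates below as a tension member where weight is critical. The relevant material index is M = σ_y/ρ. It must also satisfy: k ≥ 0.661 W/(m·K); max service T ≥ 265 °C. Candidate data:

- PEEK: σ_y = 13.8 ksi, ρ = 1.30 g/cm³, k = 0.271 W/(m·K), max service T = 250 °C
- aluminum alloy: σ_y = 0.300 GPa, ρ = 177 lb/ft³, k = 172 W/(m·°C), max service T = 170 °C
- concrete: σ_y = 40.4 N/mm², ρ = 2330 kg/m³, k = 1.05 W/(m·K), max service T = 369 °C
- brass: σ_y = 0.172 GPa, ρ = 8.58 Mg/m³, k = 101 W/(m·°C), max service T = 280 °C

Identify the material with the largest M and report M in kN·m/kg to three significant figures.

brass, M = 20.0 kN·m/kg

Screen on constraints: k ≥ 0.661 W/(m·K); max service T ≥ 265 °C. Survivors: concrete, brass.
After converting to SI:
  concrete: σ_y = 40.40 MPa, ρ = 2330 kg/m³
  brass: σ_y = 172.0 MPa, ρ = 8580 kg/m³
  brass: M = 20.0 kN·m/kg
  concrete: M = 17.3 kN·m/kg
Brass has the largest M.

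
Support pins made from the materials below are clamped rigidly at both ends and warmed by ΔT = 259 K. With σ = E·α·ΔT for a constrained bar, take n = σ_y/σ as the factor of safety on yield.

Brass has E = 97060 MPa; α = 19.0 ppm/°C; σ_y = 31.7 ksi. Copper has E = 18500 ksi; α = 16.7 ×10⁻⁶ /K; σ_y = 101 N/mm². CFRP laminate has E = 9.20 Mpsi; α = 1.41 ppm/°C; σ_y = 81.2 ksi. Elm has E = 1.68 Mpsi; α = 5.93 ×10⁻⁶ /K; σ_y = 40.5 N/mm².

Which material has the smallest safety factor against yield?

copper

With everything in SI (GPa, ×10⁻⁶/K, MPa):
  brass: E = 97.06, α = 19.0, σ_y = 218.6 → σ = 478 MPa, n = 0.458
  copper: E = 127.6, α = 16.7, σ_y = 101.0 → σ = 552 MPa, n = 0.183
  CFRP laminate: E = 63.43, α = 1.41, σ_y = 559.9 → σ = 23.2 MPa, n = 24.2
  elm: E = 11.58, α = 5.93, σ_y = 40.50 → σ = 17.8 MPa, n = 2.28
Copper has the lowest safety factor, n = 0.183.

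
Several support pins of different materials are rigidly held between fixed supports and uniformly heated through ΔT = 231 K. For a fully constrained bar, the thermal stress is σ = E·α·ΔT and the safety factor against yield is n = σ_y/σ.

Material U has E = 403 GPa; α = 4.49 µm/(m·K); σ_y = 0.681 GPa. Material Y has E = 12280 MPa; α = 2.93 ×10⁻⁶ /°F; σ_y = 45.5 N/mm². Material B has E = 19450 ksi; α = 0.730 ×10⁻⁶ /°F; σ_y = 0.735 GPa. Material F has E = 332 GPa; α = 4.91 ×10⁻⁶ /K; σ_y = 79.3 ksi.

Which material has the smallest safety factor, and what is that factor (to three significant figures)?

material F, n = 1.45

With everything in SI (GPa, ×10⁻⁶/K, MPa):
  material U: E = 403.0, α = 4.49, σ_y = 681.0 → σ = 418 MPa, n = 1.63
  material Y: E = 12.28, α = 5.27, σ_y = 45.50 → σ = 15.0 MPa, n = 3.04
  material B: E = 134.1, α = 1.31, σ_y = 735.0 → σ = 40.7 MPa, n = 18.1
  material F: E = 332.0, α = 4.91, σ_y = 546.8 → σ = 377 MPa, n = 1.45
Material F has the lowest safety factor, n = 1.45.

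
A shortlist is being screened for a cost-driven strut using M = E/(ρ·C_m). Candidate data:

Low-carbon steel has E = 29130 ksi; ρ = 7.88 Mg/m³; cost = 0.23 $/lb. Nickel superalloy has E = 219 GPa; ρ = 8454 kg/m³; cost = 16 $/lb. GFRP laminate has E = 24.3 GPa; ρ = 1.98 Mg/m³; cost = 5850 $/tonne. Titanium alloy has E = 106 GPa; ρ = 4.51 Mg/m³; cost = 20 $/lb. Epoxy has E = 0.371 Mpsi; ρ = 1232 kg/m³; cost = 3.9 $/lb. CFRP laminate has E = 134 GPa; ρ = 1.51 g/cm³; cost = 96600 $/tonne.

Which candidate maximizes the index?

low-carbon steel

Convert each candidate to consistent units, then evaluate M:
  low-carbon steel: E = 200.8 GPa, ρ = 7880 kg/m³, cost = 0.5071 $/kg
  nickel superalloy: E = 219.0 GPa, ρ = 8454 kg/m³, cost = 35.27 $/kg
  GFRP laminate: E = 24.30 GPa, ρ = 1980 kg/m³, cost = 5.850 $/kg
  titanium alloy: E = 106.0 GPa, ρ = 4510 kg/m³, cost = 44.09 $/kg
  epoxy: E = 2.558 GPa, ρ = 1232 kg/m³, cost = 8.598 $/kg
  CFRP laminate: E = 134.0 GPa, ρ = 1510 kg/m³, cost = 96.60 $/kg
  low-carbon steel: M = 50.3 MN·m per $
  GFRP laminate: M = 2.10 MN·m per $
  CFRP laminate: M = 0.919 MN·m per $
  nickel superalloy: M = 0.734 MN·m per $
  titanium alloy: M = 0.533 MN·m per $
  epoxy: M = 0.241 MN·m per $
The maximum is for low-carbon steel.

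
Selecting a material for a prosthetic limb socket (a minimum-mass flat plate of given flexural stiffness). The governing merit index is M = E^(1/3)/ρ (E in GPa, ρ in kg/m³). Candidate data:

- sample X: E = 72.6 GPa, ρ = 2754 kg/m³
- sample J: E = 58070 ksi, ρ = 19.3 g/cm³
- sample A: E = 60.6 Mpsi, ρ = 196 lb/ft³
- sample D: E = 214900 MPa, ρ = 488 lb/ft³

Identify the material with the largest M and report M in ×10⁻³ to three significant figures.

sample A, M = 2.38×10⁻³

In SI units:
  sample X: E = 72.60 GPa, ρ = 2754 kg/m³
  sample J: E = 400.4 GPa, ρ = 19300 kg/m³
  sample A: E = 417.8 GPa, ρ = 3140 kg/m³
  sample D: E = 214.9 GPa, ρ = 7817 kg/m³
  sample A: M = 2.38×10⁻³
  sample X: M = 1.51×10⁻³
  sample D: M = 0.766×10⁻³
  sample J: M = 0.382×10⁻³
The maximum is for sample A.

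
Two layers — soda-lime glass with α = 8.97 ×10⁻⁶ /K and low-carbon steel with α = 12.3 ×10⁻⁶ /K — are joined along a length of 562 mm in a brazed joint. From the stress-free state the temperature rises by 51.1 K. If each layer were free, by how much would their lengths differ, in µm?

95.6 µm

Δα = |8.97 − 12.3|×10⁻⁶/K = 3.33×10⁻⁶/K.
ΔL_mismatch = Δα·L·ΔT = 3.33×10⁻⁶ × 562.0 mm × 51.1 K = 95.6 µm.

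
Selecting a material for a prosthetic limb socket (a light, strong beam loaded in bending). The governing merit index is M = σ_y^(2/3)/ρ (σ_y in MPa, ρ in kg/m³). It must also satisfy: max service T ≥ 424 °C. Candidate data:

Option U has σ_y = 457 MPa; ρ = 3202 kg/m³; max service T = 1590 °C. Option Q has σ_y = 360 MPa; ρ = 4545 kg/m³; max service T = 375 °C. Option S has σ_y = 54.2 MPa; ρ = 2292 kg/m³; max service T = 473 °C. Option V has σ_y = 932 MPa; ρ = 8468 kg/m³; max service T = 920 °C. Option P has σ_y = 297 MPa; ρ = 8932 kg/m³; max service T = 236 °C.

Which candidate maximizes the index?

option U

Screen on constraints: max service T ≥ 424 °C. Survivors: option U, option S, option V.
Computing M directly (units already consistent):
  option U: M = 18.5×10⁻³
  option V: M = 11.3×10⁻³
  option S: M = 6.25×10⁻³
The maximum is for option U.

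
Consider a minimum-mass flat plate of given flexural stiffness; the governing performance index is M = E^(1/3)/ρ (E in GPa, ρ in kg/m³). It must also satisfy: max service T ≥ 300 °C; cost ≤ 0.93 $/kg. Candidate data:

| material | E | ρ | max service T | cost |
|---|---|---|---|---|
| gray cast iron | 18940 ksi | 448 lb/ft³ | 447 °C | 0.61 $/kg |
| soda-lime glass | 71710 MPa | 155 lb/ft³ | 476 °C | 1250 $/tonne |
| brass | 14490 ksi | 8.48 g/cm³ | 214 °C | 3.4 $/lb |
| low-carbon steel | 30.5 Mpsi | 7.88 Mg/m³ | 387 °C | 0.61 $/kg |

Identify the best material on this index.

Screen on constraints: max service T ≥ 300 °C; cost ≤ 0.93 $/kg. Survivors: gray cast iron, low-carbon steel.
In SI units:
  gray cast iron: E = 130.6 GPa, ρ = 7176 kg/m³
  low-carbon steel: E = 210.3 GPa, ρ = 7880 kg/m³
  low-carbon steel: M = 0.755×10⁻³
  gray cast iron: M = 0.707×10⁻³
Low-carbon steel has the largest M.

low-carbon steel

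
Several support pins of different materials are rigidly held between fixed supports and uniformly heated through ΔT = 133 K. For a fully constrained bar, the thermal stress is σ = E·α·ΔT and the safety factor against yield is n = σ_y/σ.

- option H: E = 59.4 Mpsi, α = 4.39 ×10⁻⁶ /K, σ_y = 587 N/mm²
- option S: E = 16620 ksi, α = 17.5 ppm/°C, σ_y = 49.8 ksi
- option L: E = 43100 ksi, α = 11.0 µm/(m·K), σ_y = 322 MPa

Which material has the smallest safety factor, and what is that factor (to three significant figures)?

option L, n = 0.741

Converting E to GPa, α to ×10⁻⁶/K, σ_y to MPa, then σ and n for each:
  option H: E = 409.5, α = 4.39, σ_y = 587.0 → σ = 239 MPa, n = 2.45
  option S: E = 114.6, α = 17.5, σ_y = 343.4 → σ = 267 MPa, n = 1.29
  option L: E = 297.2, α = 11.0, σ_y = 322.0 → σ = 435 MPa, n = 0.741
Smallest n: option L with n = 0.741.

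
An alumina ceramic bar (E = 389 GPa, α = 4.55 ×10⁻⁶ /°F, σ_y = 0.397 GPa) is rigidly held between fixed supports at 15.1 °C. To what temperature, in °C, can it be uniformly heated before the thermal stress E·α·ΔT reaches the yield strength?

140 °C

α = 4.55×10⁻⁶/°F × 9/5 = 8.19×10⁻⁶/K.
σ_y = 0.397 GPa = 397.0 MPa.
E·α·ΔT = 397.0 MPa ⇒ ΔT = 397.0 / (389.0×10³ × 8.19×10⁻⁶) = 124.6 K.
T = 15.1 + 124.6 = 139.7 °C.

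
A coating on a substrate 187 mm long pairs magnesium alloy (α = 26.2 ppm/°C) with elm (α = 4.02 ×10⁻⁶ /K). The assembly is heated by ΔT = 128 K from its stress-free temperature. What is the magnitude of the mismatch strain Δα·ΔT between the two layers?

2.84×10⁻³

Δα = |26.2 − 4.02|×10⁻⁶/K = 22.2×10⁻⁶/K.
Mismatch strain = Δα·ΔT = 22.2×10⁻⁶ × 128.0 = 2.84×10⁻³.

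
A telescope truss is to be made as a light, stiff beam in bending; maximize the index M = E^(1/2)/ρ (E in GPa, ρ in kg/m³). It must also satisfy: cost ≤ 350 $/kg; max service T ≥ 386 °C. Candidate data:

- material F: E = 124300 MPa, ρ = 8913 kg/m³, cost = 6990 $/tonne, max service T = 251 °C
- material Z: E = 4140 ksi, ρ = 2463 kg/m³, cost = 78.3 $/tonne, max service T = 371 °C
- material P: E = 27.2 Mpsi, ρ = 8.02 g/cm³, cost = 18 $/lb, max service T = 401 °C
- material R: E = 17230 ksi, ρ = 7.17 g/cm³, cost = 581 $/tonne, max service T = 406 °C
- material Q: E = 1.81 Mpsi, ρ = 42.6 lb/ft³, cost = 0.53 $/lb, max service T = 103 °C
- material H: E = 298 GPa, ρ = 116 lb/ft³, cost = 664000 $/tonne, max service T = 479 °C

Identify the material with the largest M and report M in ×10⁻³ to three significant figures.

material P, M = 1.71×10⁻³

Screen on constraints: cost ≤ 350 $/kg; max service T ≥ 386 °C. Survivors: material P, material R.
Convert each candidate to consistent units, then evaluate M:
  material P: E = 187.5 GPa, ρ = 8020 kg/m³
  material R: E = 118.8 GPa, ρ = 7170 kg/m³
  material P: M = 1.71×10⁻³
  material R: M = 1.52×10⁻³
Material P has the largest M.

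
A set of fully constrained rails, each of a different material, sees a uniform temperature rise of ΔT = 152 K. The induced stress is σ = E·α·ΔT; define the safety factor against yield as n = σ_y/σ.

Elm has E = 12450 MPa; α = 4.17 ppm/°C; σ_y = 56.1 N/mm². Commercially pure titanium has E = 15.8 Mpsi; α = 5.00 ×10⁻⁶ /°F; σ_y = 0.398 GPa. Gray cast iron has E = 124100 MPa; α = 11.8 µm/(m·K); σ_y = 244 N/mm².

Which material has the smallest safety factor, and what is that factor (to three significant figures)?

gray cast iron, n = 1.10

With everything in SI (GPa, ×10⁻⁶/K, MPa):
  elm: E = 12.45, α = 4.17, σ_y = 56.10 → σ = 7.89 MPa, n = 7.11
  commercially pure titanium: E = 108.9, α = 9.00, σ_y = 398.0 → σ = 149 MPa, n = 2.67
  gray cast iron: E = 124.1, α = 11.8, σ_y = 244.0 → σ = 223 MPa, n = 1.10
Gray cast iron has the lowest safety factor, n = 1.10.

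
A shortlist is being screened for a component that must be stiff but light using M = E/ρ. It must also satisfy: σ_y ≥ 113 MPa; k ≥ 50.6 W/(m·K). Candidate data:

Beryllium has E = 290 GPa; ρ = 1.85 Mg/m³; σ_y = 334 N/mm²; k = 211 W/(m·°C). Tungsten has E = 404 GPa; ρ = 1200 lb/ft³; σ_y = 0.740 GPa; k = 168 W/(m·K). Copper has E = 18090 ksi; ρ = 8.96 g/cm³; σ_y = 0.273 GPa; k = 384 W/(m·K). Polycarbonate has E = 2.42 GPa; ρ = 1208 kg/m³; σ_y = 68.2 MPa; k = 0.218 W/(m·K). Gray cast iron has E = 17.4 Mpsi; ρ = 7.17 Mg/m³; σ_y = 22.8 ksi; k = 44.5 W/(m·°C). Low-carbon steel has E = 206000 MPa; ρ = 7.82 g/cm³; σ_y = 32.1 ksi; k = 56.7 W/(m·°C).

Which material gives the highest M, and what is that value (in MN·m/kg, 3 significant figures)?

Screen on constraints: σ_y ≥ 113 MPa; k ≥ 50.6 W/(m·K). Survivors: beryllium, tungsten, copper, low-carbon steel.
Convert each candidate to consistent units, then evaluate M:
  beryllium: E = 290.0 GPa, ρ = 1850 kg/m³
  tungsten: E = 404.0 GPa, ρ = 19220 kg/m³
  copper: E = 124.7 GPa, ρ = 8960 kg/m³
  low-carbon steel: E = 206.0 GPa, ρ = 7820 kg/m³
  beryllium: M = 157 MN·m/kg
  low-carbon steel: M = 26.3 MN·m/kg
  tungsten: M = 21.0 MN·m/kg
  copper: M = 13.9 MN·m/kg
Beryllium has the largest M.

beryllium, M = 157 MN·m/kg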